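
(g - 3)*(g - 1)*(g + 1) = g^3 - 3*g^2 - g + 3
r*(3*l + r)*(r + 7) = 3*l*r^2 + 21*l*r + r^3 + 7*r^2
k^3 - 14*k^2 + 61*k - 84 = (k - 7)*(k - 4)*(k - 3)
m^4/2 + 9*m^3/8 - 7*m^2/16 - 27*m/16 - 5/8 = (m/2 + 1)*(m - 5/4)*(m + 1/2)*(m + 1)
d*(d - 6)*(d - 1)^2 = d^4 - 8*d^3 + 13*d^2 - 6*d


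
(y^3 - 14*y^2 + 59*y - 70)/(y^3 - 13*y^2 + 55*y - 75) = (y^2 - 9*y + 14)/(y^2 - 8*y + 15)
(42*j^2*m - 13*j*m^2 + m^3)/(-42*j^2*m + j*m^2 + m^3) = (-7*j + m)/(7*j + m)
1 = 1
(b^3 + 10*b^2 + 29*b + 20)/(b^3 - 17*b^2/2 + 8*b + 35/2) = 2*(b^2 + 9*b + 20)/(2*b^2 - 19*b + 35)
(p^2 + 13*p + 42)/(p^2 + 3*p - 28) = (p + 6)/(p - 4)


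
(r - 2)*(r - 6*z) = r^2 - 6*r*z - 2*r + 12*z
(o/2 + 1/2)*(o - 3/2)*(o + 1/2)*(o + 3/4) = o^4/2 + 3*o^3/8 - 7*o^2/8 - 33*o/32 - 9/32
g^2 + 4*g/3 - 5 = (g - 5/3)*(g + 3)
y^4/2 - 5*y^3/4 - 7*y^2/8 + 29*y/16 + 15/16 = (y/2 + 1/2)*(y - 5/2)*(y - 3/2)*(y + 1/2)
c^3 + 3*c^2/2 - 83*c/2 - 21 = (c - 6)*(c + 1/2)*(c + 7)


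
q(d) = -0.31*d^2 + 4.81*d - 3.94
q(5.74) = 13.46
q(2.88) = 7.34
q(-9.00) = -72.34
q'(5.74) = 1.25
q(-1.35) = -11.00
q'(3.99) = 2.34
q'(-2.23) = 6.19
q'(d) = 4.81 - 0.62*d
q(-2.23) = -16.21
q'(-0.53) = 5.14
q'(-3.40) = 6.92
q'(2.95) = 2.98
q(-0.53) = -6.58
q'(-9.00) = 10.39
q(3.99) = 10.32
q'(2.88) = 3.02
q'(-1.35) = 5.65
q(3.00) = 7.70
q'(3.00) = 2.95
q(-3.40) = -23.88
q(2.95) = 7.55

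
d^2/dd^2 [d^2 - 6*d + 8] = 2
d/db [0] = 0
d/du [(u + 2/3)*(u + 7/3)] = 2*u + 3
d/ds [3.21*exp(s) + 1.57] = 3.21*exp(s)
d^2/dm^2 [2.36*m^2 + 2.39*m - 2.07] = 4.72000000000000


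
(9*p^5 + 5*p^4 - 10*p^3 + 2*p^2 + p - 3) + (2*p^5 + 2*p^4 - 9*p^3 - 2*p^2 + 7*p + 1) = 11*p^5 + 7*p^4 - 19*p^3 + 8*p - 2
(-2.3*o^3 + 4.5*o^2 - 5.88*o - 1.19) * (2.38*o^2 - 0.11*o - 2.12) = -5.474*o^5 + 10.963*o^4 - 9.6134*o^3 - 11.7254*o^2 + 12.5965*o + 2.5228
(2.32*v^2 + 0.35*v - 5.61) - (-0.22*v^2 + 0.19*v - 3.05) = 2.54*v^2 + 0.16*v - 2.56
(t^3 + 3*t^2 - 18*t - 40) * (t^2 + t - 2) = t^5 + 4*t^4 - 17*t^3 - 64*t^2 - 4*t + 80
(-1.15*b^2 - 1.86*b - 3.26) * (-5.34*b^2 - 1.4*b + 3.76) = 6.141*b^4 + 11.5424*b^3 + 15.6884*b^2 - 2.4296*b - 12.2576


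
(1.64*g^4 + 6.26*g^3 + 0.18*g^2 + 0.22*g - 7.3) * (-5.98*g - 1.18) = -9.8072*g^5 - 39.37*g^4 - 8.4632*g^3 - 1.528*g^2 + 43.3944*g + 8.614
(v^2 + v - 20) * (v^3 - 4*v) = v^5 + v^4 - 24*v^3 - 4*v^2 + 80*v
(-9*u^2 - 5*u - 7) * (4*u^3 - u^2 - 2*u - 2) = -36*u^5 - 11*u^4 - 5*u^3 + 35*u^2 + 24*u + 14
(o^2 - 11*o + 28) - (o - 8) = o^2 - 12*o + 36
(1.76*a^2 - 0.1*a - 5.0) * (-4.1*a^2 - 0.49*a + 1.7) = -7.216*a^4 - 0.4524*a^3 + 23.541*a^2 + 2.28*a - 8.5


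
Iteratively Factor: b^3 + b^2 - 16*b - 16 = (b + 4)*(b^2 - 3*b - 4) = (b - 4)*(b + 4)*(b + 1)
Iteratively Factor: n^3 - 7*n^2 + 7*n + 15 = (n + 1)*(n^2 - 8*n + 15) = (n - 3)*(n + 1)*(n - 5)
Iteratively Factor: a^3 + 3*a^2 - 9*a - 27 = (a + 3)*(a^2 - 9) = (a + 3)^2*(a - 3)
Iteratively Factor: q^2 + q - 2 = (q - 1)*(q + 2)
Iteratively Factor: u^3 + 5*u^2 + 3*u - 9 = (u + 3)*(u^2 + 2*u - 3) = (u - 1)*(u + 3)*(u + 3)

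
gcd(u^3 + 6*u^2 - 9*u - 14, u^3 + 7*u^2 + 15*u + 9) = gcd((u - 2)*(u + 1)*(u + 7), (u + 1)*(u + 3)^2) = u + 1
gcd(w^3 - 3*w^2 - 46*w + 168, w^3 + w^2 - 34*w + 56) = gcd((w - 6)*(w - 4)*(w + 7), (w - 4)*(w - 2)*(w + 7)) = w^2 + 3*w - 28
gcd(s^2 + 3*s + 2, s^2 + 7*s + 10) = s + 2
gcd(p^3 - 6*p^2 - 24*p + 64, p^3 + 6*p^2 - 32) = p^2 + 2*p - 8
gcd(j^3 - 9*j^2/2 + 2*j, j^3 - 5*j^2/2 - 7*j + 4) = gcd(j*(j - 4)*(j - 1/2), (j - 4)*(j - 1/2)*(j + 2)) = j^2 - 9*j/2 + 2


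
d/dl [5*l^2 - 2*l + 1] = 10*l - 2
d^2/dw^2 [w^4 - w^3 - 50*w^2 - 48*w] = 12*w^2 - 6*w - 100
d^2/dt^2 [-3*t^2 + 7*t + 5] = -6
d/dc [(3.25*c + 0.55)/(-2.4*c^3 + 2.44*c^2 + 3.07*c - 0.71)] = (15.6*c^3 - 3.97*c^2 - 2.684*c - 3.996)/(5.76*c^6 - 11.712*c^5 - 8.7824*c^4 + 18.3896*c^3 + 5.9601*c^2 - 4.3594*c + 0.5041)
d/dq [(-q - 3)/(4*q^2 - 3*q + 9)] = (-4*q^2 + 3*q + (q + 3)*(8*q - 3) - 9)/(4*q^2 - 3*q + 9)^2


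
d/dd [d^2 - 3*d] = 2*d - 3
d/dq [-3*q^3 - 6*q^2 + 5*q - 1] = -9*q^2 - 12*q + 5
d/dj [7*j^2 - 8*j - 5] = 14*j - 8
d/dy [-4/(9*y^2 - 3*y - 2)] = 12*(6*y - 1)/(-9*y^2 + 3*y + 2)^2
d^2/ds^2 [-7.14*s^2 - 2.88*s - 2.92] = -14.2800000000000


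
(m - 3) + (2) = m - 1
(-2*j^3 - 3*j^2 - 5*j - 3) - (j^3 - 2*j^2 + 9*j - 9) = -3*j^3 - j^2 - 14*j + 6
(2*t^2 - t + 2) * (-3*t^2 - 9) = -6*t^4 + 3*t^3 - 24*t^2 + 9*t - 18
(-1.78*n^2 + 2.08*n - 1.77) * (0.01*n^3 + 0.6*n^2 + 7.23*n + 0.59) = -0.0178*n^5 - 1.0472*n^4 - 11.6391*n^3 + 12.9262*n^2 - 11.5699*n - 1.0443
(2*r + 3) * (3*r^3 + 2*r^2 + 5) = 6*r^4 + 13*r^3 + 6*r^2 + 10*r + 15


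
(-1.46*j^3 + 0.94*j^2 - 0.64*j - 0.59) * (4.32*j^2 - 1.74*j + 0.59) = -6.3072*j^5 + 6.6012*j^4 - 5.2618*j^3 - 0.8806*j^2 + 0.649*j - 0.3481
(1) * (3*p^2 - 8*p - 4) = 3*p^2 - 8*p - 4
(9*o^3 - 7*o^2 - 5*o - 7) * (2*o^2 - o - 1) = 18*o^5 - 23*o^4 - 12*o^3 - 2*o^2 + 12*o + 7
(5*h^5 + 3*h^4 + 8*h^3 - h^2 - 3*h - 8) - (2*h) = 5*h^5 + 3*h^4 + 8*h^3 - h^2 - 5*h - 8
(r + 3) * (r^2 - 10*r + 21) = r^3 - 7*r^2 - 9*r + 63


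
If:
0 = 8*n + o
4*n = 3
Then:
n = 3/4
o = -6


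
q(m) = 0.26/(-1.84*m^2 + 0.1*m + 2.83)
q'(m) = 0.26*(3.68*m - 0.1)/(-1.84*m^2 + 0.1*m + 2.83)^2 = (0.9568*m - 0.026)/(-1.84*m^2 + 0.1*m + 2.83)^2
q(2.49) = -0.03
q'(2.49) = 0.03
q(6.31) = -0.00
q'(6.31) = 0.00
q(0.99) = 0.23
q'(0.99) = 0.73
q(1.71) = -0.11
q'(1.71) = 0.28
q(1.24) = 2.08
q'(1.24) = 74.49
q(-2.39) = -0.03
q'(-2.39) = -0.04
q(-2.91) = -0.02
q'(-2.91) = -0.02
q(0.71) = 0.13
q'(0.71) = 0.17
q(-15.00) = -0.00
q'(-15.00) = -0.00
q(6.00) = -0.00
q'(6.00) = 0.00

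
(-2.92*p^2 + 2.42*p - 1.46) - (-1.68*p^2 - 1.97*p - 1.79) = -1.24*p^2 + 4.39*p + 0.33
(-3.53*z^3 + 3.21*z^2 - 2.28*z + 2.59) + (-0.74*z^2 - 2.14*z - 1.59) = -3.53*z^3 + 2.47*z^2 - 4.42*z + 1.0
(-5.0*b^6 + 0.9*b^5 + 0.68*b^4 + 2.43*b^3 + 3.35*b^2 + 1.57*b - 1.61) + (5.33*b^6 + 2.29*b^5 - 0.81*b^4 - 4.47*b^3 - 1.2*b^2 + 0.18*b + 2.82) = 0.33*b^6 + 3.19*b^5 - 0.13*b^4 - 2.04*b^3 + 2.15*b^2 + 1.75*b + 1.21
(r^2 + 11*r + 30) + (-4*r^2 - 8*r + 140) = -3*r^2 + 3*r + 170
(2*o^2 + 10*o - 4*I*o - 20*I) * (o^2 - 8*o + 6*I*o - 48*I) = 2*o^4 - 6*o^3 + 8*I*o^3 - 56*o^2 - 24*I*o^2 - 72*o - 320*I*o - 960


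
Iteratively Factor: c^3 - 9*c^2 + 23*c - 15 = (c - 1)*(c^2 - 8*c + 15) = (c - 5)*(c - 1)*(c - 3)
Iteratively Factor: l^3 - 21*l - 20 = (l - 5)*(l^2 + 5*l + 4) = (l - 5)*(l + 4)*(l + 1)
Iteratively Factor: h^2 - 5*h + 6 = (h - 2)*(h - 3)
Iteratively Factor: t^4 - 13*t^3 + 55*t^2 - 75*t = (t)*(t^3 - 13*t^2 + 55*t - 75) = t*(t - 5)*(t^2 - 8*t + 15) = t*(t - 5)*(t - 3)*(t - 5)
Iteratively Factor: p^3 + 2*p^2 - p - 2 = (p + 1)*(p^2 + p - 2) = (p - 1)*(p + 1)*(p + 2)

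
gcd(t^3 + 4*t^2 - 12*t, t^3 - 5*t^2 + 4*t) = t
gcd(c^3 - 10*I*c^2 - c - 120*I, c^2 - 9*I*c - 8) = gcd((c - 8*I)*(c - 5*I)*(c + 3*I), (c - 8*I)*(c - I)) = c - 8*I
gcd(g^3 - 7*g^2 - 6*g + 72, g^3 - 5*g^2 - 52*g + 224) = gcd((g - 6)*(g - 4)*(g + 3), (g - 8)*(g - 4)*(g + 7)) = g - 4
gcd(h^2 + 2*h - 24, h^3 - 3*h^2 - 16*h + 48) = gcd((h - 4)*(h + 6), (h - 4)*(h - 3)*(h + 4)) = h - 4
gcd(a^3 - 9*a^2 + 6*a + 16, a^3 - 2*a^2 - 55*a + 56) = a - 8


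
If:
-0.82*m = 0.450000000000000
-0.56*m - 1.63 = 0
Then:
No Solution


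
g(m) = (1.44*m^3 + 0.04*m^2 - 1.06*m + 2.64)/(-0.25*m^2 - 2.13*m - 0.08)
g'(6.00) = -3.77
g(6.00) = -14.12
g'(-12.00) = 27.33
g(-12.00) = 234.52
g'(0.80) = 0.80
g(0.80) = -1.31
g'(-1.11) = 2.88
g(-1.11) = 0.96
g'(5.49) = -3.62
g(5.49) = -12.24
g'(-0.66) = 4.21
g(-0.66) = 2.42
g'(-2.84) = 7.26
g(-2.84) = -6.83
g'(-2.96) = 7.81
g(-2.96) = -7.74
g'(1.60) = -1.26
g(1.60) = -1.68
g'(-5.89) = 55.20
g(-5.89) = -74.87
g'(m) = (0.5*m + 2.13)*(1.44*m^3 + 0.04*m^2 - 1.06*m + 2.64)/(-0.25*m^2 - 2.13*m - 0.08)^2 + (4.32*m^2 + 0.08*m - 1.06)/(-0.25*m^2 - 2.13*m - 0.08) = (-0.36*m^4 - 6.1344*m^3 - 0.6958*m^2 + 1.3136*m + 5.708)/(0.0625*m^4 + 1.065*m^3 + 4.5769*m^2 + 0.3408*m + 0.0064)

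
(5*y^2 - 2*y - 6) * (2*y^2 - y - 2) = 10*y^4 - 9*y^3 - 20*y^2 + 10*y + 12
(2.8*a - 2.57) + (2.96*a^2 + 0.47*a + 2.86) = 2.96*a^2 + 3.27*a + 0.29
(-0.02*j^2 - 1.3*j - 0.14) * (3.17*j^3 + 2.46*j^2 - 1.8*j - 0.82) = -0.0634*j^5 - 4.1702*j^4 - 3.6058*j^3 + 2.012*j^2 + 1.318*j + 0.1148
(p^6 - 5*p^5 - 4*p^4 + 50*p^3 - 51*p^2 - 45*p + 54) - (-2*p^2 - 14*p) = p^6 - 5*p^5 - 4*p^4 + 50*p^3 - 49*p^2 - 31*p + 54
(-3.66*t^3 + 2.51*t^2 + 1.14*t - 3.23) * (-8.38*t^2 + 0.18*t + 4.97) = 30.6708*t^5 - 21.6926*t^4 - 27.2916*t^3 + 39.7473*t^2 + 5.0844*t - 16.0531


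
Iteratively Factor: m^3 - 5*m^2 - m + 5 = (m - 5)*(m^2 - 1) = (m - 5)*(m + 1)*(m - 1)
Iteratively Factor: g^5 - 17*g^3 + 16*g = (g - 4)*(g^4 + 4*g^3 - g^2 - 4*g) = (g - 4)*(g + 4)*(g^3 - g) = (g - 4)*(g + 1)*(g + 4)*(g^2 - g) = (g - 4)*(g - 1)*(g + 1)*(g + 4)*(g)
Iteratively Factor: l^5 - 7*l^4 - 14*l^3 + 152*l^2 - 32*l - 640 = (l - 4)*(l^4 - 3*l^3 - 26*l^2 + 48*l + 160) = (l - 4)^2*(l^3 + l^2 - 22*l - 40) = (l - 5)*(l - 4)^2*(l^2 + 6*l + 8) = (l - 5)*(l - 4)^2*(l + 4)*(l + 2)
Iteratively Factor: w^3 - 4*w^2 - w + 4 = (w - 1)*(w^2 - 3*w - 4) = (w - 1)*(w + 1)*(w - 4)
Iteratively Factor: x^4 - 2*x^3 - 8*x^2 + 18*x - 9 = (x - 3)*(x^3 + x^2 - 5*x + 3) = (x - 3)*(x - 1)*(x^2 + 2*x - 3) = (x - 3)*(x - 1)^2*(x + 3)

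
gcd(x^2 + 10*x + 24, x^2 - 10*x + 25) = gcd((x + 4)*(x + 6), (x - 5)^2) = 1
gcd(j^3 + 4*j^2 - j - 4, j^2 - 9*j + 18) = 1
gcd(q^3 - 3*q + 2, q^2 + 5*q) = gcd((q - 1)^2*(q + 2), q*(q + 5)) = 1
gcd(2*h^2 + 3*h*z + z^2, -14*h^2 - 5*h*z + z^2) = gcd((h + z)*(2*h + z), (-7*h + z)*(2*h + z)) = 2*h + z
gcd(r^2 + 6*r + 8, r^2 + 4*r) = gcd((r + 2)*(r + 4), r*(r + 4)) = r + 4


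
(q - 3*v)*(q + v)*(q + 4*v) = q^3 + 2*q^2*v - 11*q*v^2 - 12*v^3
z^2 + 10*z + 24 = (z + 4)*(z + 6)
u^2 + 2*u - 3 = (u - 1)*(u + 3)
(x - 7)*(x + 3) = x^2 - 4*x - 21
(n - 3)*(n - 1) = n^2 - 4*n + 3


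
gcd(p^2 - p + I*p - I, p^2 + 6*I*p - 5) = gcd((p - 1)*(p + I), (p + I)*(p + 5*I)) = p + I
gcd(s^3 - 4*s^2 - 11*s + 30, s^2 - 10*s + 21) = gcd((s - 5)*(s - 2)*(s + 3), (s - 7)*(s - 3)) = 1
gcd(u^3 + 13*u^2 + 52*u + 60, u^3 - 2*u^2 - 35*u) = u + 5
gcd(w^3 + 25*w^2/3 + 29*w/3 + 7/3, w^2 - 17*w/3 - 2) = w + 1/3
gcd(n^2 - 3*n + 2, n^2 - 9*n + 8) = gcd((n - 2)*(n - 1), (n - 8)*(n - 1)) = n - 1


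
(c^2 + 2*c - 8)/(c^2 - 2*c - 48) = (-c^2 - 2*c + 8)/(-c^2 + 2*c + 48)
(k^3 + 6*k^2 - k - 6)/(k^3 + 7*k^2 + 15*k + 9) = (k^2 + 5*k - 6)/(k^2 + 6*k + 9)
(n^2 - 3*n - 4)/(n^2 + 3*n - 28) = (n + 1)/(n + 7)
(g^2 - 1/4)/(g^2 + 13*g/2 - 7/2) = (g + 1/2)/(g + 7)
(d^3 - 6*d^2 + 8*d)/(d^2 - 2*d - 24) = d*(-d^2 + 6*d - 8)/(-d^2 + 2*d + 24)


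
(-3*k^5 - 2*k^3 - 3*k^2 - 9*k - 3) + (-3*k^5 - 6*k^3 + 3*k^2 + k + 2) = -6*k^5 - 8*k^3 - 8*k - 1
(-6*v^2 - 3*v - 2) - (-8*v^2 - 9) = 2*v^2 - 3*v + 7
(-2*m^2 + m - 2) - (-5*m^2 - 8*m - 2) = 3*m^2 + 9*m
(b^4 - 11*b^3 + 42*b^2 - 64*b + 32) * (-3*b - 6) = -3*b^5 + 27*b^4 - 60*b^3 - 60*b^2 + 288*b - 192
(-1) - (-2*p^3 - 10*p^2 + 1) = 2*p^3 + 10*p^2 - 2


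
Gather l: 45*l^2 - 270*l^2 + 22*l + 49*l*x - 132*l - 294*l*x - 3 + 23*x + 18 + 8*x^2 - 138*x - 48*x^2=-225*l^2 + l*(-245*x - 110) - 40*x^2 - 115*x + 15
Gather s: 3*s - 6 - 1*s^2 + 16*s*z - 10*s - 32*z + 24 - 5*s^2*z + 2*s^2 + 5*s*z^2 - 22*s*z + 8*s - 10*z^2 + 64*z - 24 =s^2*(1 - 5*z) + s*(5*z^2 - 6*z + 1) - 10*z^2 + 32*z - 6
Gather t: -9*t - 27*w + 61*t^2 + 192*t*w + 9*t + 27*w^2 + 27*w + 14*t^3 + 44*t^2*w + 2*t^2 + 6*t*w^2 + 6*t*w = 14*t^3 + t^2*(44*w + 63) + t*(6*w^2 + 198*w) + 27*w^2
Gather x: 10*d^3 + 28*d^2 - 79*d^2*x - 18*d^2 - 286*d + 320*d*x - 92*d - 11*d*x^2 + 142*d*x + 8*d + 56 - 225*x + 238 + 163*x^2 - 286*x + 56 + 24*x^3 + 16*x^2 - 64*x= 10*d^3 + 10*d^2 - 370*d + 24*x^3 + x^2*(179 - 11*d) + x*(-79*d^2 + 462*d - 575) + 350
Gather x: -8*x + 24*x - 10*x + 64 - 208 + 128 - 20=6*x - 36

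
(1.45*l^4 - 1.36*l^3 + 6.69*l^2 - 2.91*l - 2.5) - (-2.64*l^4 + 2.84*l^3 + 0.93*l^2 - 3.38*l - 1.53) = 4.09*l^4 - 4.2*l^3 + 5.76*l^2 + 0.47*l - 0.97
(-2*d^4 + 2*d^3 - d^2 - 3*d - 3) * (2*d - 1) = -4*d^5 + 6*d^4 - 4*d^3 - 5*d^2 - 3*d + 3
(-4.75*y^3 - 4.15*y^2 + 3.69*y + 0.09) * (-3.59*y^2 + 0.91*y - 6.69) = 17.0525*y^5 + 10.576*y^4 + 14.7539*y^3 + 30.7983*y^2 - 24.6042*y - 0.6021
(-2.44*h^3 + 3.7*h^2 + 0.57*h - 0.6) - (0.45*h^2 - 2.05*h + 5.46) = -2.44*h^3 + 3.25*h^2 + 2.62*h - 6.06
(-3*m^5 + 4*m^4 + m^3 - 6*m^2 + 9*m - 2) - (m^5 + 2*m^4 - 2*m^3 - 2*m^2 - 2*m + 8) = -4*m^5 + 2*m^4 + 3*m^3 - 4*m^2 + 11*m - 10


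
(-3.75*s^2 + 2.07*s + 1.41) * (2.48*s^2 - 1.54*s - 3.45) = -9.3*s^4 + 10.9086*s^3 + 13.2465*s^2 - 9.3129*s - 4.8645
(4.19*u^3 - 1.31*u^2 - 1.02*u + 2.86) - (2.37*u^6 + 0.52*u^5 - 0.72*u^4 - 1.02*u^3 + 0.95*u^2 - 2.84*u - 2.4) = -2.37*u^6 - 0.52*u^5 + 0.72*u^4 + 5.21*u^3 - 2.26*u^2 + 1.82*u + 5.26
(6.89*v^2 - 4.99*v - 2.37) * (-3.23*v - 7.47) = -22.2547*v^3 - 35.3506*v^2 + 44.9304*v + 17.7039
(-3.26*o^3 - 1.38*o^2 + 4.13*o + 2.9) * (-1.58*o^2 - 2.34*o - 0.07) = 5.1508*o^5 + 9.8088*o^4 - 3.068*o^3 - 14.1496*o^2 - 7.0751*o - 0.203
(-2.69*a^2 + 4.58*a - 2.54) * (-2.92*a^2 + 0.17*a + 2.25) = 7.8548*a^4 - 13.8309*a^3 + 2.1429*a^2 + 9.8732*a - 5.715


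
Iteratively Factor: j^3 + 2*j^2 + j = (j + 1)*(j^2 + j) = j*(j + 1)*(j + 1)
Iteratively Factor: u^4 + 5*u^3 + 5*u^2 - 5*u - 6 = (u + 1)*(u^3 + 4*u^2 + u - 6) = (u + 1)*(u + 2)*(u^2 + 2*u - 3) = (u + 1)*(u + 2)*(u + 3)*(u - 1)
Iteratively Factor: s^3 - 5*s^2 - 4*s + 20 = (s - 5)*(s^2 - 4) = (s - 5)*(s - 2)*(s + 2)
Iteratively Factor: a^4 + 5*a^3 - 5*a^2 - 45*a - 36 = (a + 3)*(a^3 + 2*a^2 - 11*a - 12) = (a + 1)*(a + 3)*(a^2 + a - 12) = (a - 3)*(a + 1)*(a + 3)*(a + 4)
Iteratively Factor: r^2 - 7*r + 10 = (r - 2)*(r - 5)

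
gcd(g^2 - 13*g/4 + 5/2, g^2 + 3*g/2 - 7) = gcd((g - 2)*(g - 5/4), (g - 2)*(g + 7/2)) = g - 2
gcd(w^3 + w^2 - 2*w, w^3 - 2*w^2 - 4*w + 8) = w + 2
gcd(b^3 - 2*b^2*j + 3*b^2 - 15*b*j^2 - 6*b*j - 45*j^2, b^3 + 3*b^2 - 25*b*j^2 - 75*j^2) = b^2 - 5*b*j + 3*b - 15*j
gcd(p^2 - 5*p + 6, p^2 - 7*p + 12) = p - 3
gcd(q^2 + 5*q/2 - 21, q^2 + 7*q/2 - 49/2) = q - 7/2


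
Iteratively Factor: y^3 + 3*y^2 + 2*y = (y)*(y^2 + 3*y + 2) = y*(y + 2)*(y + 1)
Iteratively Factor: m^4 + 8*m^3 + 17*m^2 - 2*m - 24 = (m + 2)*(m^3 + 6*m^2 + 5*m - 12) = (m - 1)*(m + 2)*(m^2 + 7*m + 12) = (m - 1)*(m + 2)*(m + 4)*(m + 3)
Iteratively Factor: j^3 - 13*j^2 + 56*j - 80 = (j - 4)*(j^2 - 9*j + 20) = (j - 4)^2*(j - 5)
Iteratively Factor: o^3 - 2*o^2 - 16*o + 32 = (o - 4)*(o^2 + 2*o - 8) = (o - 4)*(o - 2)*(o + 4)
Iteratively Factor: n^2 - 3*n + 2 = (n - 1)*(n - 2)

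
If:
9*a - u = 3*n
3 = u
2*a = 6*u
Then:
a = 9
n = 26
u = 3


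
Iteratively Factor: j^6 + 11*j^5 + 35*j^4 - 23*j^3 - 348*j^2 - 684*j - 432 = (j + 3)*(j^5 + 8*j^4 + 11*j^3 - 56*j^2 - 180*j - 144) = (j + 2)*(j + 3)*(j^4 + 6*j^3 - j^2 - 54*j - 72) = (j + 2)^2*(j + 3)*(j^3 + 4*j^2 - 9*j - 36) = (j - 3)*(j + 2)^2*(j + 3)*(j^2 + 7*j + 12) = (j - 3)*(j + 2)^2*(j + 3)*(j + 4)*(j + 3)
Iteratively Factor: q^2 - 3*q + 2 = (q - 2)*(q - 1)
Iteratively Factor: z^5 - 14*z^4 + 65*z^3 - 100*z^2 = (z)*(z^4 - 14*z^3 + 65*z^2 - 100*z) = z*(z - 5)*(z^3 - 9*z^2 + 20*z) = z^2*(z - 5)*(z^2 - 9*z + 20) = z^2*(z - 5)*(z - 4)*(z - 5)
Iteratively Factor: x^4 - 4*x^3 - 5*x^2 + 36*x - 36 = (x - 2)*(x^3 - 2*x^2 - 9*x + 18) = (x - 3)*(x - 2)*(x^2 + x - 6) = (x - 3)*(x - 2)*(x + 3)*(x - 2)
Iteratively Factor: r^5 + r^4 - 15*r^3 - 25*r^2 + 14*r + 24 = (r - 1)*(r^4 + 2*r^3 - 13*r^2 - 38*r - 24) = (r - 1)*(r + 3)*(r^3 - r^2 - 10*r - 8) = (r - 1)*(r + 1)*(r + 3)*(r^2 - 2*r - 8) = (r - 4)*(r - 1)*(r + 1)*(r + 3)*(r + 2)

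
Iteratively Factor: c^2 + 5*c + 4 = (c + 1)*(c + 4)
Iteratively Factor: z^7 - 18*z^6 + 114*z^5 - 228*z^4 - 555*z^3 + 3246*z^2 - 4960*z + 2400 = (z + 3)*(z^6 - 21*z^5 + 177*z^4 - 759*z^3 + 1722*z^2 - 1920*z + 800) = (z - 5)*(z + 3)*(z^5 - 16*z^4 + 97*z^3 - 274*z^2 + 352*z - 160) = (z - 5)*(z - 2)*(z + 3)*(z^4 - 14*z^3 + 69*z^2 - 136*z + 80) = (z - 5)^2*(z - 2)*(z + 3)*(z^3 - 9*z^2 + 24*z - 16) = (z - 5)^2*(z - 2)*(z - 1)*(z + 3)*(z^2 - 8*z + 16) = (z - 5)^2*(z - 4)*(z - 2)*(z - 1)*(z + 3)*(z - 4)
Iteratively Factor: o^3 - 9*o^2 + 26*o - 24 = (o - 3)*(o^2 - 6*o + 8) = (o - 3)*(o - 2)*(o - 4)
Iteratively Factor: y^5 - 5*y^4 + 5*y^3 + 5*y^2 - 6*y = (y + 1)*(y^4 - 6*y^3 + 11*y^2 - 6*y) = (y - 1)*(y + 1)*(y^3 - 5*y^2 + 6*y) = y*(y - 1)*(y + 1)*(y^2 - 5*y + 6) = y*(y - 3)*(y - 1)*(y + 1)*(y - 2)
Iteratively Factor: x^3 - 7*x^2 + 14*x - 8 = (x - 4)*(x^2 - 3*x + 2) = (x - 4)*(x - 2)*(x - 1)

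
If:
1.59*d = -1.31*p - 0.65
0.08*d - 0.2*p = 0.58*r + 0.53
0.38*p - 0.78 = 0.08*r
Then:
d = -1.80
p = 1.69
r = -1.74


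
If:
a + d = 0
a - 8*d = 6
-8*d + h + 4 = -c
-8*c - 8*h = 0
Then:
No Solution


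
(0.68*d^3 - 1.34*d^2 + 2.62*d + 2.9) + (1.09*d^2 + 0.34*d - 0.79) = 0.68*d^3 - 0.25*d^2 + 2.96*d + 2.11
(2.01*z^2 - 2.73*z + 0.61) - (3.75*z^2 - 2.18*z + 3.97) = -1.74*z^2 - 0.55*z - 3.36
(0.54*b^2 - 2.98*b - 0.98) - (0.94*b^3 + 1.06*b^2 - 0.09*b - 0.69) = -0.94*b^3 - 0.52*b^2 - 2.89*b - 0.29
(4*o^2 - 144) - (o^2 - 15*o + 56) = 3*o^2 + 15*o - 200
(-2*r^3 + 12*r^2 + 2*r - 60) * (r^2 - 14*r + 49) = -2*r^5 + 40*r^4 - 264*r^3 + 500*r^2 + 938*r - 2940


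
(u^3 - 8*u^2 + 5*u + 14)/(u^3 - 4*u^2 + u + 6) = (u - 7)/(u - 3)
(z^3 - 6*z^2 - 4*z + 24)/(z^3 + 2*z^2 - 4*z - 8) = (z - 6)/(z + 2)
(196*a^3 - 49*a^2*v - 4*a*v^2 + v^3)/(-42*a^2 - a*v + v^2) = (-28*a^2 + 3*a*v + v^2)/(6*a + v)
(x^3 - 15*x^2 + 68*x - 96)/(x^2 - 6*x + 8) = (x^2 - 11*x + 24)/(x - 2)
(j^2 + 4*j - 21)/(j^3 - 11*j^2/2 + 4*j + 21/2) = 2*(j + 7)/(2*j^2 - 5*j - 7)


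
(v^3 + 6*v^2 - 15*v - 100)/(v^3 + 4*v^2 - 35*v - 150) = (v - 4)/(v - 6)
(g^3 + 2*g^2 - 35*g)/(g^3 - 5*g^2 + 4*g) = (g^2 + 2*g - 35)/(g^2 - 5*g + 4)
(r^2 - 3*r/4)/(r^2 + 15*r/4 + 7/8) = 2*r*(4*r - 3)/(8*r^2 + 30*r + 7)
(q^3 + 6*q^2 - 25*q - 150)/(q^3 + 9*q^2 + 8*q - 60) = (q - 5)/(q - 2)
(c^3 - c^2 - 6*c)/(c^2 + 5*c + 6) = c*(c - 3)/(c + 3)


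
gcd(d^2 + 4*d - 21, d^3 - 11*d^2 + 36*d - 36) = d - 3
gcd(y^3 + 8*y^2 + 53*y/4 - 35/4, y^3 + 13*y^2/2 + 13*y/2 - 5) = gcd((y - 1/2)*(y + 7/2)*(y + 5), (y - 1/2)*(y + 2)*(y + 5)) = y^2 + 9*y/2 - 5/2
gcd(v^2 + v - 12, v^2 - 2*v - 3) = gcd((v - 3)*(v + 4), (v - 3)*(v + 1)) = v - 3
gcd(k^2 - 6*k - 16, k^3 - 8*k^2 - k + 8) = k - 8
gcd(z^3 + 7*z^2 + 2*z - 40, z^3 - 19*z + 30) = z^2 + 3*z - 10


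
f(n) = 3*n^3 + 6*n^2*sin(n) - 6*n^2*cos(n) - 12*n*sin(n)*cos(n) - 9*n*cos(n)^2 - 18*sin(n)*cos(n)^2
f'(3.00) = 43.38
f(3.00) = 118.16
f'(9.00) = 502.33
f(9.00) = 2797.25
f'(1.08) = 44.90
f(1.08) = -4.42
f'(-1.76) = -11.52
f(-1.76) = -26.03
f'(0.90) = 26.29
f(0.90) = -10.86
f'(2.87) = 47.71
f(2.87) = 112.24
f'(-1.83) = -17.95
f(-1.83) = -24.99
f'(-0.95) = 40.12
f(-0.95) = -7.67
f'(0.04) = -28.25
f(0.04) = -1.11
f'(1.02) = 38.98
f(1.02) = -6.94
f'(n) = 6*n^2*sin(n) + 6*n^2*cos(n) + 9*n^2 + 12*n*sin(n)^2 + 18*n*sin(n)*cos(n) + 12*n*sin(n) - 12*n*cos(n)^2 - 12*n*cos(n) + 36*sin(n)^2*cos(n) - 12*sin(n)*cos(n) - 18*cos(n)^3 - 9*cos(n)^2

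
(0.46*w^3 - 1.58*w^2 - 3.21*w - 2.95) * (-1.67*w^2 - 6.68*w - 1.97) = -0.7682*w^5 - 0.4342*w^4 + 15.0089*w^3 + 29.4819*w^2 + 26.0297*w + 5.8115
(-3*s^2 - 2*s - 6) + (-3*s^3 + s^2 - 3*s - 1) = -3*s^3 - 2*s^2 - 5*s - 7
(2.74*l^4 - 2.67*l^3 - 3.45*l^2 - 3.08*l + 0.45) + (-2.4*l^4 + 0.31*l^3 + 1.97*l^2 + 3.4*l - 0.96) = 0.34*l^4 - 2.36*l^3 - 1.48*l^2 + 0.32*l - 0.51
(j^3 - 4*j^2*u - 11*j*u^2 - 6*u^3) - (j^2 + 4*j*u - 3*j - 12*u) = j^3 - 4*j^2*u - j^2 - 11*j*u^2 - 4*j*u + 3*j - 6*u^3 + 12*u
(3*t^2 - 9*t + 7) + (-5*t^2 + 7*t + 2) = -2*t^2 - 2*t + 9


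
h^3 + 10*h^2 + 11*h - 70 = (h - 2)*(h + 5)*(h + 7)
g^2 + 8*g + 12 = (g + 2)*(g + 6)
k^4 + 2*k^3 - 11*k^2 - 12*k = k*(k - 3)*(k + 1)*(k + 4)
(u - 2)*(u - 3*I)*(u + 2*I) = u^3 - 2*u^2 - I*u^2 + 6*u + 2*I*u - 12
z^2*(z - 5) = z^3 - 5*z^2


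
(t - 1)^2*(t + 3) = t^3 + t^2 - 5*t + 3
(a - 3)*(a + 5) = a^2 + 2*a - 15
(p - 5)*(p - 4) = p^2 - 9*p + 20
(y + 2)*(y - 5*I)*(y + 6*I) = y^3 + 2*y^2 + I*y^2 + 30*y + 2*I*y + 60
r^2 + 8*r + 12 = (r + 2)*(r + 6)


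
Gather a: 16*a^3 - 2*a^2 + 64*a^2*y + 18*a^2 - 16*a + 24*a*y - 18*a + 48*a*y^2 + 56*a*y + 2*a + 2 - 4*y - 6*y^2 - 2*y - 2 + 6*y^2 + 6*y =16*a^3 + a^2*(64*y + 16) + a*(48*y^2 + 80*y - 32)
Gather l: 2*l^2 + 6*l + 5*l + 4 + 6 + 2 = 2*l^2 + 11*l + 12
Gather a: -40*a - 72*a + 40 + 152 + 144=336 - 112*a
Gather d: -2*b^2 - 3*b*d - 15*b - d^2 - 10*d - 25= -2*b^2 - 15*b - d^2 + d*(-3*b - 10) - 25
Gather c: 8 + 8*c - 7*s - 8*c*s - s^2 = c*(8 - 8*s) - s^2 - 7*s + 8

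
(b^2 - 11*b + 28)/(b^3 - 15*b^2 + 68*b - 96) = (b - 7)/(b^2 - 11*b + 24)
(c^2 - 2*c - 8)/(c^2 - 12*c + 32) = (c + 2)/(c - 8)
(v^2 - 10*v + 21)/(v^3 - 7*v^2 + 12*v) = (v - 7)/(v*(v - 4))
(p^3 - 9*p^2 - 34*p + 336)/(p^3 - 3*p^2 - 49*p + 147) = (p^2 - 2*p - 48)/(p^2 + 4*p - 21)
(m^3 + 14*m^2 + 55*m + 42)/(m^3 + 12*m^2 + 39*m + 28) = (m + 6)/(m + 4)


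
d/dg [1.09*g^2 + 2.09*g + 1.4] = 2.18*g + 2.09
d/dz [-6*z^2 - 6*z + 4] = -12*z - 6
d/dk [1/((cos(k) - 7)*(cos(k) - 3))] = 2*(cos(k) - 5)*sin(k)/((cos(k) - 7)^2*(cos(k) - 3)^2)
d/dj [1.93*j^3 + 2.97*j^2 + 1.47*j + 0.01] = 5.79*j^2 + 5.94*j + 1.47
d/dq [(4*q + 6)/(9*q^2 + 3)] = 4*(-3*q^2 - 9*q + 1)/(3*(9*q^4 + 6*q^2 + 1))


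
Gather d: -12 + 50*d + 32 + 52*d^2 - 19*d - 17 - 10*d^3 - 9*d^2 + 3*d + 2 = -10*d^3 + 43*d^2 + 34*d + 5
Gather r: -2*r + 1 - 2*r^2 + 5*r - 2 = -2*r^2 + 3*r - 1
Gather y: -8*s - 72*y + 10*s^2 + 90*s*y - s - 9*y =10*s^2 - 9*s + y*(90*s - 81)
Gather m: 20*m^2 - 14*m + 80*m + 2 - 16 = 20*m^2 + 66*m - 14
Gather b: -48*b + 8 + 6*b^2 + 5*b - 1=6*b^2 - 43*b + 7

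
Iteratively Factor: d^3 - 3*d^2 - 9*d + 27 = (d - 3)*(d^2 - 9) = (d - 3)*(d + 3)*(d - 3)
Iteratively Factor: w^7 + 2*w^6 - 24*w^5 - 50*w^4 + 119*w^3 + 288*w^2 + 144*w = (w - 4)*(w^6 + 6*w^5 - 50*w^3 - 81*w^2 - 36*w) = (w - 4)*(w - 3)*(w^5 + 9*w^4 + 27*w^3 + 31*w^2 + 12*w) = (w - 4)*(w - 3)*(w + 3)*(w^4 + 6*w^3 + 9*w^2 + 4*w) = w*(w - 4)*(w - 3)*(w + 3)*(w^3 + 6*w^2 + 9*w + 4) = w*(w - 4)*(w - 3)*(w + 1)*(w + 3)*(w^2 + 5*w + 4) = w*(w - 4)*(w - 3)*(w + 1)^2*(w + 3)*(w + 4)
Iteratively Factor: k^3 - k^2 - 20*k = (k + 4)*(k^2 - 5*k) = (k - 5)*(k + 4)*(k)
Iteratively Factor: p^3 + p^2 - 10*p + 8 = (p - 1)*(p^2 + 2*p - 8) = (p - 1)*(p + 4)*(p - 2)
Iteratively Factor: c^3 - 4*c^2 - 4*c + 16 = (c + 2)*(c^2 - 6*c + 8) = (c - 2)*(c + 2)*(c - 4)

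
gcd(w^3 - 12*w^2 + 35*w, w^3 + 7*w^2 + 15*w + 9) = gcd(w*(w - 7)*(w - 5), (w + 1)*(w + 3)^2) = 1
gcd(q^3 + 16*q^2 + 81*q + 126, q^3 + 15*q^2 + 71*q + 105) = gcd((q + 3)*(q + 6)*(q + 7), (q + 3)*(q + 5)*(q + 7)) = q^2 + 10*q + 21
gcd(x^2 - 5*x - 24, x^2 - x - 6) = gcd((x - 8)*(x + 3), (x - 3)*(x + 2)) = 1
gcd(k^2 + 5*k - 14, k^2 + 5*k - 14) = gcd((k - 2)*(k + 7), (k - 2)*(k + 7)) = k^2 + 5*k - 14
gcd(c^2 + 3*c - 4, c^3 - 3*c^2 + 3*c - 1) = c - 1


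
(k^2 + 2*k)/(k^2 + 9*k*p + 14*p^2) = k*(k + 2)/(k^2 + 9*k*p + 14*p^2)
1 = 1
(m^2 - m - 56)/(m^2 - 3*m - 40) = (m + 7)/(m + 5)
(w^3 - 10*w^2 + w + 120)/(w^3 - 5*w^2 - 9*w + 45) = (w - 8)/(w - 3)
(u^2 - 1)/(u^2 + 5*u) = (u^2 - 1)/(u*(u + 5))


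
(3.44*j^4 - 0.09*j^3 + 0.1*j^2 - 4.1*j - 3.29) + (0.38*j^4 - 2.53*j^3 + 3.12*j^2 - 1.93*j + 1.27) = 3.82*j^4 - 2.62*j^3 + 3.22*j^2 - 6.03*j - 2.02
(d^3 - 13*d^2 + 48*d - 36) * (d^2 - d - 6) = d^5 - 14*d^4 + 55*d^3 - 6*d^2 - 252*d + 216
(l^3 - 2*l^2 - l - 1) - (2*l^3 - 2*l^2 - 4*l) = -l^3 + 3*l - 1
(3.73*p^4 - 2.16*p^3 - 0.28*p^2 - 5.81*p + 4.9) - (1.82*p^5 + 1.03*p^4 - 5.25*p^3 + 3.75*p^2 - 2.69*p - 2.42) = -1.82*p^5 + 2.7*p^4 + 3.09*p^3 - 4.03*p^2 - 3.12*p + 7.32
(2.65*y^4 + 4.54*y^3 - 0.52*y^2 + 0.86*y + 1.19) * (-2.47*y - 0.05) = -6.5455*y^5 - 11.3463*y^4 + 1.0574*y^3 - 2.0982*y^2 - 2.9823*y - 0.0595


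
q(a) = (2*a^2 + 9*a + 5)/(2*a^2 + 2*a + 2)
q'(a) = (-4*a - 2)*(2*a^2 + 9*a + 5)/(2*a^2 + 2*a + 2)^2 + (4*a + 9)/(2*a^2 + 2*a + 2)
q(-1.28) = -1.19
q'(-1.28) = 0.06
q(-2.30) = -0.64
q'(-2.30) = -0.60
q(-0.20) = 1.95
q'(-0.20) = 3.49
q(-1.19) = -1.17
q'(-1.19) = 0.41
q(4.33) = 1.69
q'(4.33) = -0.13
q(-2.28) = -0.65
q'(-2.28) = -0.61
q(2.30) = 2.11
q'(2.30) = -0.32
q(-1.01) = -1.01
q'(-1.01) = 1.43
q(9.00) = 1.36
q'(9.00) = -0.04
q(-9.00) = 0.59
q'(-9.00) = -0.05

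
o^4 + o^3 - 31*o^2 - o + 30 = (o - 5)*(o - 1)*(o + 1)*(o + 6)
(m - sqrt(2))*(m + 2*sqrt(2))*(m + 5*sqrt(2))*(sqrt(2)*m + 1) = sqrt(2)*m^4 + 13*m^3 + 12*sqrt(2)*m^2 - 34*m - 20*sqrt(2)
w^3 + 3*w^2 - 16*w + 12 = (w - 2)*(w - 1)*(w + 6)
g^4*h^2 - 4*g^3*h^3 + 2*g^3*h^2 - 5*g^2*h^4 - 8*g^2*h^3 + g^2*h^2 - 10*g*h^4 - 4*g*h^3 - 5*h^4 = (g - 5*h)*(g + h)*(g*h + h)^2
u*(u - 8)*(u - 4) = u^3 - 12*u^2 + 32*u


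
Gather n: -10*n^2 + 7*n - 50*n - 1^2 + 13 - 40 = -10*n^2 - 43*n - 28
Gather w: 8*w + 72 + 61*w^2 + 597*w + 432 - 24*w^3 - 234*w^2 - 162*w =-24*w^3 - 173*w^2 + 443*w + 504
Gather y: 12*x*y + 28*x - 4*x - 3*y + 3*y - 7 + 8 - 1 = 12*x*y + 24*x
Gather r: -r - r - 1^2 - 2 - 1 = -2*r - 4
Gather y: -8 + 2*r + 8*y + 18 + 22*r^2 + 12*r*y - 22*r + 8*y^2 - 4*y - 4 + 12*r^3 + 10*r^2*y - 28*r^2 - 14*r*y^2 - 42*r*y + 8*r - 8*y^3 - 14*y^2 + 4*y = 12*r^3 - 6*r^2 - 12*r - 8*y^3 + y^2*(-14*r - 6) + y*(10*r^2 - 30*r + 8) + 6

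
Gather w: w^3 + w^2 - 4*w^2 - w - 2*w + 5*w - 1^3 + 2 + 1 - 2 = w^3 - 3*w^2 + 2*w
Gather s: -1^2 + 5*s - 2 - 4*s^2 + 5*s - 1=-4*s^2 + 10*s - 4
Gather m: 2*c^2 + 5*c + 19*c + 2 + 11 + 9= 2*c^2 + 24*c + 22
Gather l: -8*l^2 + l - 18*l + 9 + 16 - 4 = -8*l^2 - 17*l + 21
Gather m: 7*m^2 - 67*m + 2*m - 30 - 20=7*m^2 - 65*m - 50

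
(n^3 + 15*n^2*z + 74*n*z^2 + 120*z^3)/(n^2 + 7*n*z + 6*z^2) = (n^2 + 9*n*z + 20*z^2)/(n + z)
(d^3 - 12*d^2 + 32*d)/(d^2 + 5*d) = (d^2 - 12*d + 32)/(d + 5)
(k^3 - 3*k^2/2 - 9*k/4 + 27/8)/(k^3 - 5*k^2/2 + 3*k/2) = (k^2 - 9/4)/(k*(k - 1))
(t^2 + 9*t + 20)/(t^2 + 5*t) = (t + 4)/t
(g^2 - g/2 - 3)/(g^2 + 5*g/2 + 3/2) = (g - 2)/(g + 1)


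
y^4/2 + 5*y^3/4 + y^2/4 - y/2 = y*(y/2 + 1)*(y - 1/2)*(y + 1)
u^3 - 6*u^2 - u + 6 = (u - 6)*(u - 1)*(u + 1)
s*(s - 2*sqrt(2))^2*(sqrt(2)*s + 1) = sqrt(2)*s^4 - 7*s^3 + 4*sqrt(2)*s^2 + 8*s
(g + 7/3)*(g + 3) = g^2 + 16*g/3 + 7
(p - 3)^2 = p^2 - 6*p + 9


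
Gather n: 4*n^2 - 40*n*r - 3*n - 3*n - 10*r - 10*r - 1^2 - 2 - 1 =4*n^2 + n*(-40*r - 6) - 20*r - 4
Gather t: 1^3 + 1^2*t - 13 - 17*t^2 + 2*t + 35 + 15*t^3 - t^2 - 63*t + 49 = 15*t^3 - 18*t^2 - 60*t + 72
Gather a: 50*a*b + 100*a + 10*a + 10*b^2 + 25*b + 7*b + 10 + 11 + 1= a*(50*b + 110) + 10*b^2 + 32*b + 22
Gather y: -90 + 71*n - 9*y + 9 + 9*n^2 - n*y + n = 9*n^2 + 72*n + y*(-n - 9) - 81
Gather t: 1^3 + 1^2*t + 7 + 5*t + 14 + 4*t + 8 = 10*t + 30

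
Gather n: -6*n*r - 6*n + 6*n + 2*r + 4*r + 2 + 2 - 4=-6*n*r + 6*r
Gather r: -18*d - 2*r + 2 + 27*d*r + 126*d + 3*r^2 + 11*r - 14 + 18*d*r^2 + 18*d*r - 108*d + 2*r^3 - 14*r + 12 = 2*r^3 + r^2*(18*d + 3) + r*(45*d - 5)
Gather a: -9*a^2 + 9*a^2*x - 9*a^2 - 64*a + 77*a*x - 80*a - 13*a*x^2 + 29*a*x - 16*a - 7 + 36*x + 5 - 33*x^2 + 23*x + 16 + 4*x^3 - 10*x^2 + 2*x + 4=a^2*(9*x - 18) + a*(-13*x^2 + 106*x - 160) + 4*x^3 - 43*x^2 + 61*x + 18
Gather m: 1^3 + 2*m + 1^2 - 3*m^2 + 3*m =-3*m^2 + 5*m + 2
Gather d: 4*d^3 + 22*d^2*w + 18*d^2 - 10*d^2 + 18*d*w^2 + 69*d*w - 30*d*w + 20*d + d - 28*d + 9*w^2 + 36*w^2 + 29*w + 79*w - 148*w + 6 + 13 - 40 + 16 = 4*d^3 + d^2*(22*w + 8) + d*(18*w^2 + 39*w - 7) + 45*w^2 - 40*w - 5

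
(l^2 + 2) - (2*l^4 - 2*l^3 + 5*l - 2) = -2*l^4 + 2*l^3 + l^2 - 5*l + 4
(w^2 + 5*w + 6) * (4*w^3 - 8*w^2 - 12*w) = 4*w^5 + 12*w^4 - 28*w^3 - 108*w^2 - 72*w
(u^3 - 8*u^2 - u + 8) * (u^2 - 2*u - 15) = u^5 - 10*u^4 + 130*u^2 - u - 120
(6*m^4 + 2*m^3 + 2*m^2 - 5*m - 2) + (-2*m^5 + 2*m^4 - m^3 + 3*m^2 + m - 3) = -2*m^5 + 8*m^4 + m^3 + 5*m^2 - 4*m - 5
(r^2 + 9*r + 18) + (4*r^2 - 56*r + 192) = 5*r^2 - 47*r + 210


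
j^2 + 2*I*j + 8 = (j - 2*I)*(j + 4*I)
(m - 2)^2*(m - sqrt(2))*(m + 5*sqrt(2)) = m^4 - 4*m^3 + 4*sqrt(2)*m^3 - 16*sqrt(2)*m^2 - 6*m^2 + 16*sqrt(2)*m + 40*m - 40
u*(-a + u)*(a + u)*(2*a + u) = -2*a^3*u - a^2*u^2 + 2*a*u^3 + u^4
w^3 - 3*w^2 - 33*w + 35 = (w - 7)*(w - 1)*(w + 5)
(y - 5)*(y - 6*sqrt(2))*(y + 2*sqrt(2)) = y^3 - 4*sqrt(2)*y^2 - 5*y^2 - 24*y + 20*sqrt(2)*y + 120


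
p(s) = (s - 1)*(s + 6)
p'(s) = 2*s + 5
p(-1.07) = -10.21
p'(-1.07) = 2.86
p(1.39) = 2.88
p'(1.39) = 7.78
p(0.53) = -3.07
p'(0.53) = 6.06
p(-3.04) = -11.96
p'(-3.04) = -1.08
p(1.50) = 3.75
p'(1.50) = 8.00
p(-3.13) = -11.85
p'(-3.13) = -1.26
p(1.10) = 0.71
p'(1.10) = 7.20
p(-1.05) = -10.15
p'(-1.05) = 2.90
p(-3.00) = -12.00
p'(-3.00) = -1.00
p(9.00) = 120.00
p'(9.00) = 23.00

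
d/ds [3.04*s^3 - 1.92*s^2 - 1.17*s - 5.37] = 9.12*s^2 - 3.84*s - 1.17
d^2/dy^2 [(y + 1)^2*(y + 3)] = 6*y + 10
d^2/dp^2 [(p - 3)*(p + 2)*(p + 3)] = 6*p + 4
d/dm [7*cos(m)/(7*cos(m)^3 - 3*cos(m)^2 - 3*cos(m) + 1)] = 112*(14*cos(m)^3 - 3*cos(m)^2 - 1)*sin(m)/(-9*cos(m) + 6*cos(2*m) - 7*cos(3*m) + 2)^2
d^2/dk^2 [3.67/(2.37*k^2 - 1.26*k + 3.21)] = (-41.228046*k^2 + 21.918708*k + 3.67*(4.74*k - 1.26)*(9.48*k - 2.52) - 55.840518)/(2.37*k^2 - 1.26*k + 3.21)^3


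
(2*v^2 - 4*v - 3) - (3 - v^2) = 3*v^2 - 4*v - 6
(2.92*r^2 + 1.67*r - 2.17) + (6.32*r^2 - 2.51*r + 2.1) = 9.24*r^2 - 0.84*r - 0.0699999999999998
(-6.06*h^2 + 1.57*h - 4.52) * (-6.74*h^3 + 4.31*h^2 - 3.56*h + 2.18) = 40.8444*h^5 - 36.7004*h^4 + 58.8051*h^3 - 38.2812*h^2 + 19.5138*h - 9.8536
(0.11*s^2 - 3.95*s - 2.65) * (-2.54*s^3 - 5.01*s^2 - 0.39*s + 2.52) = -0.2794*s^5 + 9.4819*s^4 + 26.4776*s^3 + 15.0942*s^2 - 8.9205*s - 6.678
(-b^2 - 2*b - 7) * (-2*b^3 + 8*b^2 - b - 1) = 2*b^5 - 4*b^4 - b^3 - 53*b^2 + 9*b + 7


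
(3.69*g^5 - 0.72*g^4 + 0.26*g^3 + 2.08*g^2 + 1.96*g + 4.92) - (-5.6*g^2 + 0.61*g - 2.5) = 3.69*g^5 - 0.72*g^4 + 0.26*g^3 + 7.68*g^2 + 1.35*g + 7.42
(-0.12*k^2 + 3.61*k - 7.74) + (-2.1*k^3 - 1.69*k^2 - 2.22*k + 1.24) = -2.1*k^3 - 1.81*k^2 + 1.39*k - 6.5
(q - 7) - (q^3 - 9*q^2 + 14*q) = -q^3 + 9*q^2 - 13*q - 7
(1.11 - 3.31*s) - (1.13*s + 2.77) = -4.44*s - 1.66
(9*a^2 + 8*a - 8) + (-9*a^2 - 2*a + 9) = 6*a + 1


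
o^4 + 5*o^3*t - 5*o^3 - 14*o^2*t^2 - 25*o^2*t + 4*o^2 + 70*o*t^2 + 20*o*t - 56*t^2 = (o - 4)*(o - 1)*(o - 2*t)*(o + 7*t)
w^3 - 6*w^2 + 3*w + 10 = (w - 5)*(w - 2)*(w + 1)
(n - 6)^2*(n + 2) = n^3 - 10*n^2 + 12*n + 72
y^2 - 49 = (y - 7)*(y + 7)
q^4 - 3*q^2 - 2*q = q*(q - 2)*(q + 1)^2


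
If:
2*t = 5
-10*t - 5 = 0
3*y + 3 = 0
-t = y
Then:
No Solution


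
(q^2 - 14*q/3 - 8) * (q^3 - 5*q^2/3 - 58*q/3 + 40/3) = q^5 - 19*q^4/3 - 176*q^3/9 + 1052*q^2/9 + 832*q/9 - 320/3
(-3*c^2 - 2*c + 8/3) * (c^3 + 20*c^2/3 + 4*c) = -3*c^5 - 22*c^4 - 68*c^3/3 + 88*c^2/9 + 32*c/3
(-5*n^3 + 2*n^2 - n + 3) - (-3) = -5*n^3 + 2*n^2 - n + 6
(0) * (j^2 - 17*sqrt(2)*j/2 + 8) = 0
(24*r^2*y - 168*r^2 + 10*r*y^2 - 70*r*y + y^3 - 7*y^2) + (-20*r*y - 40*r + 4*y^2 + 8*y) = 24*r^2*y - 168*r^2 + 10*r*y^2 - 90*r*y - 40*r + y^3 - 3*y^2 + 8*y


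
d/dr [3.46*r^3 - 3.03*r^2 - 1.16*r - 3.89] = 10.38*r^2 - 6.06*r - 1.16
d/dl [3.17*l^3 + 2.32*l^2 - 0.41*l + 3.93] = 9.51*l^2 + 4.64*l - 0.41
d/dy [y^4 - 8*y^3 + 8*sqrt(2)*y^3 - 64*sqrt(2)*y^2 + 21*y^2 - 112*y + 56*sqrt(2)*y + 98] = 4*y^3 - 24*y^2 + 24*sqrt(2)*y^2 - 128*sqrt(2)*y + 42*y - 112 + 56*sqrt(2)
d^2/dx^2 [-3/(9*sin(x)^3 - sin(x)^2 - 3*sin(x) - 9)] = 3*(-729*sin(x)^5 + 99*sin(x)^4 + 1022*sin(x)^3 - 882*sin(x)^2 - 129*sin(x) + 531)*sin(x)/(-9*sin(x)^3 + sin(x)^2 + 3*sin(x) + 9)^3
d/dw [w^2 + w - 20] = 2*w + 1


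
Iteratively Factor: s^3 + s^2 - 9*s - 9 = (s + 1)*(s^2 - 9) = (s + 1)*(s + 3)*(s - 3)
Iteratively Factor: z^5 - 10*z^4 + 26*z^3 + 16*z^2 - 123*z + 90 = (z - 5)*(z^4 - 5*z^3 + z^2 + 21*z - 18) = (z - 5)*(z + 2)*(z^3 - 7*z^2 + 15*z - 9) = (z - 5)*(z - 3)*(z + 2)*(z^2 - 4*z + 3) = (z - 5)*(z - 3)*(z - 1)*(z + 2)*(z - 3)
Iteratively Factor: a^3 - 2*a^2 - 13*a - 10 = (a - 5)*(a^2 + 3*a + 2) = (a - 5)*(a + 1)*(a + 2)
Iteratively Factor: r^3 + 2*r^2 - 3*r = (r - 1)*(r^2 + 3*r) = r*(r - 1)*(r + 3)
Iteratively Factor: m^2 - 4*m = (m - 4)*(m)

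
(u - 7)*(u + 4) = u^2 - 3*u - 28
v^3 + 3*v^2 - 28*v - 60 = (v - 5)*(v + 2)*(v + 6)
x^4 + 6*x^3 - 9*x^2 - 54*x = x*(x - 3)*(x + 3)*(x + 6)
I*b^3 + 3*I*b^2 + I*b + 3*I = (b + 3)*(b + I)*(I*b + 1)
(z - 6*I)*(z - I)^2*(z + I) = z^4 - 7*I*z^3 - 5*z^2 - 7*I*z - 6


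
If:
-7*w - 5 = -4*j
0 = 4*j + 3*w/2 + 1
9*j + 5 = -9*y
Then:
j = 1/68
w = -12/17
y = -349/612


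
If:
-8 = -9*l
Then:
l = 8/9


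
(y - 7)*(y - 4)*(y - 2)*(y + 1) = y^4 - 12*y^3 + 37*y^2 - 6*y - 56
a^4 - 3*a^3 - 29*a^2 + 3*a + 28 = (a - 7)*(a - 1)*(a + 1)*(a + 4)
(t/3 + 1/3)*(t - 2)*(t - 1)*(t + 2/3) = t^4/3 - 4*t^3/9 - 7*t^2/9 + 4*t/9 + 4/9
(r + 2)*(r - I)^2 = r^3 + 2*r^2 - 2*I*r^2 - r - 4*I*r - 2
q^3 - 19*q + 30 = (q - 3)*(q - 2)*(q + 5)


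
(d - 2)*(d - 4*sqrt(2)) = d^2 - 4*sqrt(2)*d - 2*d + 8*sqrt(2)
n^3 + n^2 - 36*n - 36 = (n - 6)*(n + 1)*(n + 6)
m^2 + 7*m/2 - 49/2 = (m - 7/2)*(m + 7)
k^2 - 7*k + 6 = (k - 6)*(k - 1)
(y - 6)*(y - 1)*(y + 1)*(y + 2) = y^4 - 4*y^3 - 13*y^2 + 4*y + 12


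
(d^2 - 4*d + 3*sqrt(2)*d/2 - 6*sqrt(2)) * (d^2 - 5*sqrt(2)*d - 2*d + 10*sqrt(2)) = d^4 - 6*d^3 - 7*sqrt(2)*d^3/2 - 7*d^2 + 21*sqrt(2)*d^2 - 28*sqrt(2)*d + 90*d - 120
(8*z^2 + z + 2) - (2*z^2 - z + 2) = 6*z^2 + 2*z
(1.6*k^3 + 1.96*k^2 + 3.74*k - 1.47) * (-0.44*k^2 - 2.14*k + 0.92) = -0.704*k^5 - 4.2864*k^4 - 4.368*k^3 - 5.5536*k^2 + 6.5866*k - 1.3524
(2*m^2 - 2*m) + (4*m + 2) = 2*m^2 + 2*m + 2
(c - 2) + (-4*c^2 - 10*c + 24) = -4*c^2 - 9*c + 22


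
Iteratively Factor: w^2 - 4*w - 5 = (w - 5)*(w + 1)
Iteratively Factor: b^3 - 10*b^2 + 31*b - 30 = (b - 3)*(b^2 - 7*b + 10) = (b - 3)*(b - 2)*(b - 5)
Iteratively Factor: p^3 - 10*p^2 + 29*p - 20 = (p - 4)*(p^2 - 6*p + 5) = (p - 4)*(p - 1)*(p - 5)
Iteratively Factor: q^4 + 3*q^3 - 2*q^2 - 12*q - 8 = (q + 1)*(q^3 + 2*q^2 - 4*q - 8) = (q - 2)*(q + 1)*(q^2 + 4*q + 4) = (q - 2)*(q + 1)*(q + 2)*(q + 2)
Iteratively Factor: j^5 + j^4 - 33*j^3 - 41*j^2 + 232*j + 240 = (j - 5)*(j^4 + 6*j^3 - 3*j^2 - 56*j - 48) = (j - 5)*(j + 1)*(j^3 + 5*j^2 - 8*j - 48) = (j - 5)*(j + 1)*(j + 4)*(j^2 + j - 12) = (j - 5)*(j + 1)*(j + 4)^2*(j - 3)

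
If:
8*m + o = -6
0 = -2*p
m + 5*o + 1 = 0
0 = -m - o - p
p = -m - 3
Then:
No Solution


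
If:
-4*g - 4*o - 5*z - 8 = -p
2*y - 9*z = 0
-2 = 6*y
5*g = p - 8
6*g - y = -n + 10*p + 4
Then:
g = p/5 - 8/5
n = 44*p/5 + 199/15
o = p/20 - 83/270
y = -1/3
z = -2/27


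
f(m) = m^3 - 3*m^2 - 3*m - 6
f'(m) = 3*m^2 - 6*m - 3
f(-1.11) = -7.73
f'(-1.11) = 7.36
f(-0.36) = -5.36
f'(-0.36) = -0.45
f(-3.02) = -51.84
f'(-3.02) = 42.48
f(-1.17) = -8.20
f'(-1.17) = 8.13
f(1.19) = -12.13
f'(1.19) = -5.89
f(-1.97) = -19.38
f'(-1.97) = 20.46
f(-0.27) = -5.43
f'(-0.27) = -1.16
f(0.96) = -10.76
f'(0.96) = -6.00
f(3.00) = -15.00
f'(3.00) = 6.00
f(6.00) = 84.00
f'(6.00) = 69.00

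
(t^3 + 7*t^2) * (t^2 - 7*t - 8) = t^5 - 57*t^3 - 56*t^2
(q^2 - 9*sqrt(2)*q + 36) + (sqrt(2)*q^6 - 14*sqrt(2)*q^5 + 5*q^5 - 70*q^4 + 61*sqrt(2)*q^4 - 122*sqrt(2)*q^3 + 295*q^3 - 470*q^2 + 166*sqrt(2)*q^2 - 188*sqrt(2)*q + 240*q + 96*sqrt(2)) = sqrt(2)*q^6 - 14*sqrt(2)*q^5 + 5*q^5 - 70*q^4 + 61*sqrt(2)*q^4 - 122*sqrt(2)*q^3 + 295*q^3 - 469*q^2 + 166*sqrt(2)*q^2 - 197*sqrt(2)*q + 240*q + 36 + 96*sqrt(2)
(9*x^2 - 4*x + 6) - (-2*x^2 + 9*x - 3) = 11*x^2 - 13*x + 9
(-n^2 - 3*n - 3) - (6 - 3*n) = -n^2 - 9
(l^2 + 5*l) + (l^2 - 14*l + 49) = 2*l^2 - 9*l + 49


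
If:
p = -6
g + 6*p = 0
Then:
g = 36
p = -6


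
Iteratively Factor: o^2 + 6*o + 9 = (o + 3)*(o + 3)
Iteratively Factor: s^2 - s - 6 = (s + 2)*(s - 3)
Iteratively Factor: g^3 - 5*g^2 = (g)*(g^2 - 5*g) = g*(g - 5)*(g)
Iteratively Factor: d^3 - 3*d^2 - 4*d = (d)*(d^2 - 3*d - 4) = d*(d - 4)*(d + 1)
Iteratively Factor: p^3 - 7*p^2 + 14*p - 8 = (p - 2)*(p^2 - 5*p + 4) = (p - 4)*(p - 2)*(p - 1)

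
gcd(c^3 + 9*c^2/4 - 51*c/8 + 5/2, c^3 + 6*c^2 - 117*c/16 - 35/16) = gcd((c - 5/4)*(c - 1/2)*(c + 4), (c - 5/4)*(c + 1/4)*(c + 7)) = c - 5/4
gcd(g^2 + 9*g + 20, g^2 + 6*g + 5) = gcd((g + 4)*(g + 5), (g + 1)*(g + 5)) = g + 5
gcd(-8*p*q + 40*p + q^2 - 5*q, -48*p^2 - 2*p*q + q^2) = 8*p - q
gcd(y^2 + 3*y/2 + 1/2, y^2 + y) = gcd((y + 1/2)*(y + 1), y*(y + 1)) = y + 1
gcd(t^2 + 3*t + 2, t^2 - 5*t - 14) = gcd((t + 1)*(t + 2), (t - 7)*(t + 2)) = t + 2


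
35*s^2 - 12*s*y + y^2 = (-7*s + y)*(-5*s + y)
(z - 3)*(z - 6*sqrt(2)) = z^2 - 6*sqrt(2)*z - 3*z + 18*sqrt(2)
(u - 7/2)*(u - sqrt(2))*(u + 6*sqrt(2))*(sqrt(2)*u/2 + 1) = sqrt(2)*u^4/2 - 7*sqrt(2)*u^3/4 + 6*u^3 - 21*u^2 - sqrt(2)*u^2 - 12*u + 7*sqrt(2)*u/2 + 42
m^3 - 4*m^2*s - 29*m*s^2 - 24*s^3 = (m - 8*s)*(m + s)*(m + 3*s)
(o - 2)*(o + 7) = o^2 + 5*o - 14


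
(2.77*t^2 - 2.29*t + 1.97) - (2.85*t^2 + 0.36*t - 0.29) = -0.0800000000000001*t^2 - 2.65*t + 2.26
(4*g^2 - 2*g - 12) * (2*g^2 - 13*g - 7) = 8*g^4 - 56*g^3 - 26*g^2 + 170*g + 84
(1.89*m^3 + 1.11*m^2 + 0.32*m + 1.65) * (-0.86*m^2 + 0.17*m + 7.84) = -1.6254*m^5 - 0.6333*m^4 + 14.7311*m^3 + 7.3378*m^2 + 2.7893*m + 12.936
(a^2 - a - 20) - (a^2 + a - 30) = 10 - 2*a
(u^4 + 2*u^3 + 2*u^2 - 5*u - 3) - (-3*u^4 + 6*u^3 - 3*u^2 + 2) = 4*u^4 - 4*u^3 + 5*u^2 - 5*u - 5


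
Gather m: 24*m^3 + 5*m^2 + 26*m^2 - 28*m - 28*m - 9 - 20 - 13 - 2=24*m^3 + 31*m^2 - 56*m - 44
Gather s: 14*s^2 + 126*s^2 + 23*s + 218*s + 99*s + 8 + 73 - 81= 140*s^2 + 340*s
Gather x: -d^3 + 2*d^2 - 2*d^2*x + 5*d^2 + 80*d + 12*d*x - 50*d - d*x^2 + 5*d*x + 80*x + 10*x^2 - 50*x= -d^3 + 7*d^2 + 30*d + x^2*(10 - d) + x*(-2*d^2 + 17*d + 30)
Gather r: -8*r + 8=8 - 8*r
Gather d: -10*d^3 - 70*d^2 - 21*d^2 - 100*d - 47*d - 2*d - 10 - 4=-10*d^3 - 91*d^2 - 149*d - 14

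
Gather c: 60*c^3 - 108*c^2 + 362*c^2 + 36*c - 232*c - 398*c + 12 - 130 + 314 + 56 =60*c^3 + 254*c^2 - 594*c + 252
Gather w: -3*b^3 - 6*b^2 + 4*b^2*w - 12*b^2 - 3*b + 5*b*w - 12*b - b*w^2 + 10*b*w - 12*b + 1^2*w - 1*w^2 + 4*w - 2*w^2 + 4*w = -3*b^3 - 18*b^2 - 27*b + w^2*(-b - 3) + w*(4*b^2 + 15*b + 9)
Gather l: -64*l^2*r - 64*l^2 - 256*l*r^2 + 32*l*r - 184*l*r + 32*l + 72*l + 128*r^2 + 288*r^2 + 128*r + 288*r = l^2*(-64*r - 64) + l*(-256*r^2 - 152*r + 104) + 416*r^2 + 416*r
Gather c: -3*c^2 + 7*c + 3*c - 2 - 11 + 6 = -3*c^2 + 10*c - 7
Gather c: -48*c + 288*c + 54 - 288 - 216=240*c - 450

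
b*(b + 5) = b^2 + 5*b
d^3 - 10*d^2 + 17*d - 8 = (d - 8)*(d - 1)^2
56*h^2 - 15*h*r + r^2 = (-8*h + r)*(-7*h + r)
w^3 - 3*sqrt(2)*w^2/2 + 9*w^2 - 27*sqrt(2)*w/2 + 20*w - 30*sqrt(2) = (w + 4)*(w + 5)*(w - 3*sqrt(2)/2)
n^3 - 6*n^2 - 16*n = n*(n - 8)*(n + 2)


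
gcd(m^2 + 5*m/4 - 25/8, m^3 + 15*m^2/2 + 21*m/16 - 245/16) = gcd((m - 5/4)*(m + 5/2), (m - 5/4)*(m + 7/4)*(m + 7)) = m - 5/4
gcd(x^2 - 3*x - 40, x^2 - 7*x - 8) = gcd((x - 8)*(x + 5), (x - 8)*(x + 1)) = x - 8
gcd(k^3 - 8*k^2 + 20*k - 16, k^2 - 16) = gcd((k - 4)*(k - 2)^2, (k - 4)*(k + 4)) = k - 4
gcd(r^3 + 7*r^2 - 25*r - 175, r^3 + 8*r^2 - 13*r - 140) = r^2 + 12*r + 35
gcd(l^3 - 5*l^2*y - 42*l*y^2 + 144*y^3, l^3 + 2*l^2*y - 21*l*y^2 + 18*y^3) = -l^2 - 3*l*y + 18*y^2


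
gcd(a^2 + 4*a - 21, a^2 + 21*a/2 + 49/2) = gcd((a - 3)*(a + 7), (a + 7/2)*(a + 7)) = a + 7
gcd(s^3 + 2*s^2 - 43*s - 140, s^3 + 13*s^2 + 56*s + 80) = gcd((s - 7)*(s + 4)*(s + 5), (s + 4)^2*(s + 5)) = s^2 + 9*s + 20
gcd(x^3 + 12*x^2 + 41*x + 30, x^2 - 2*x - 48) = x + 6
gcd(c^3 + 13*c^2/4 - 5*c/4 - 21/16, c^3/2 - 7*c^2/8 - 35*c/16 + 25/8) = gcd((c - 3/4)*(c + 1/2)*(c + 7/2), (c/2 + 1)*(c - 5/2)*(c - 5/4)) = 1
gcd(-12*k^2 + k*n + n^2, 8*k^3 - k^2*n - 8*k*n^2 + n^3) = 1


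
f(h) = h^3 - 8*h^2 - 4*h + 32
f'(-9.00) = 383.00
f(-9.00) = -1309.00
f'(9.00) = 95.00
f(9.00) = 77.00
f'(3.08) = -24.82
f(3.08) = -26.99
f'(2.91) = -25.16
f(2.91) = -22.74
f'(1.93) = -23.71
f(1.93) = 1.67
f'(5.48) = -1.59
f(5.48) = -65.60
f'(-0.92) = 13.26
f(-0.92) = 28.13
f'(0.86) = -15.54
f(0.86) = 23.28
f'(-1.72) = 32.40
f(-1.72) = 10.12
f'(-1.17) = 18.83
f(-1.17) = 24.13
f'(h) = 3*h^2 - 16*h - 4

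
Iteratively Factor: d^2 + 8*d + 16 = (d + 4)*(d + 4)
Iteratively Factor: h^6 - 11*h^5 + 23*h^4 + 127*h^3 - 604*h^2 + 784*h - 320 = (h - 5)*(h^5 - 6*h^4 - 7*h^3 + 92*h^2 - 144*h + 64) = (h - 5)*(h - 4)*(h^4 - 2*h^3 - 15*h^2 + 32*h - 16) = (h - 5)*(h - 4)^2*(h^3 + 2*h^2 - 7*h + 4) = (h - 5)*(h - 4)^2*(h - 1)*(h^2 + 3*h - 4) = (h - 5)*(h - 4)^2*(h - 1)*(h + 4)*(h - 1)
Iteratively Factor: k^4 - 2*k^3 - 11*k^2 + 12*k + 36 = (k - 3)*(k^3 + k^2 - 8*k - 12) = (k - 3)^2*(k^2 + 4*k + 4) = (k - 3)^2*(k + 2)*(k + 2)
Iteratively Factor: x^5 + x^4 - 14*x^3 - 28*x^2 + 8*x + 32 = (x + 2)*(x^4 - x^3 - 12*x^2 - 4*x + 16) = (x - 1)*(x + 2)*(x^3 - 12*x - 16) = (x - 1)*(x + 2)^2*(x^2 - 2*x - 8) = (x - 4)*(x - 1)*(x + 2)^2*(x + 2)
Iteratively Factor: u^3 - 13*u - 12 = (u + 1)*(u^2 - u - 12) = (u - 4)*(u + 1)*(u + 3)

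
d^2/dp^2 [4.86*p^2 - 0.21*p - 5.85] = 9.72000000000000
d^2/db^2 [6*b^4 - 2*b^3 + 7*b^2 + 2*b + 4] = 72*b^2 - 12*b + 14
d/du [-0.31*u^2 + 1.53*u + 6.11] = 1.53 - 0.62*u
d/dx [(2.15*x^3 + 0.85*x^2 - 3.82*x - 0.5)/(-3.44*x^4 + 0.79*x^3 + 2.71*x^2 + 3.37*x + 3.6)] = (7.396*x^6 + 5.848*x^5 - 34.2674*x^4 + 13.6466*x^3 + 37.6217*x^2 + 8.83*x - 12.067)/(11.8336*x^8 - 5.4352*x^7 - 18.0207*x^6 - 18.9038*x^5 - 12.0993*x^4 + 23.9534*x^3 + 30.8689*x^2 + 24.264*x + 12.96)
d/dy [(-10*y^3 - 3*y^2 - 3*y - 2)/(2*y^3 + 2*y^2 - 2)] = (-7*y^4 + 6*y^3 + 39*y^2 + 10*y + 3)/(2*(y^6 + 2*y^5 + y^4 - 2*y^3 - 2*y^2 + 1))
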